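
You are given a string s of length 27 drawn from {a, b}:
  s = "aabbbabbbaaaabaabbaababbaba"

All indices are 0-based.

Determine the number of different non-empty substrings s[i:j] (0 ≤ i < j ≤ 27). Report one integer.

sorted suffixes:
  #0 SA[0]=26  'a'
  #1 SA[1]=9  'aaaabaabbaababbaba'
  #2 SA[2]=10  'aaabaabbaababbaba'
  #3 SA[3]=11  'aabaabbaababbaba'
  #4 SA[4]=18  'aababbaba'
  #5 SA[5]=14  'aabbaababbaba'
  #6 SA[6]=0  'aabbbabbbaaaabaabbaababbaba'
  #7 SA[7]=24  'aba'
  #8 SA[8]=12  'abaabbaababbaba'
  #9 SA[9]=19  'ababbaba'
  #10 SA[10]=15  'abbaababbaba'
  #11 SA[11]=21  'abbaba'
  #12 SA[12]=5  'abbbaaaabaabbaababbaba'
  #13 SA[13]=1  'abbbabbbaaaabaabbaababbaba'
  #14 SA[14]=25  'ba'
  #15 SA[15]=8  'baaaabaabbaababbaba'
  #16 SA[16]=17  'baababbaba'
  #17 SA[17]=13  'baabbaababbaba'
  #18 SA[18]=23  'baba'
  #19 SA[19]=20  'babbaba'
  #20 SA[20]=4  'babbbaaaabaabbaababbaba'
  #21 SA[21]=7  'bbaaaabaabbaababbaba'
  #22 SA[22]=16  'bbaababbaba'
  #23 SA[23]=22  'bbaba'
  #24 SA[24]=3  'bbabbbaaaabaabbaababbaba'
  #25 SA[25]=6  'bbbaaaabaabbaababbaba'
  #26 SA[26]=2  'bbbabbbaaaabaabbaababbaba'

SA = [26, 9, 10, 11, 18, 14, 0, 24, 12, 19, 15, 21, 5, 1, 25, 8, 17, 13, 23, 20, 4, 7, 16, 22, 3, 6, 2]
rank  pair      lcp
   1  s[26:],s[9:]  1  'a'
   2  s[9:],s[10:]  3  'aaa'
   3  s[10:],s[11:]  2  'aa'
   4  s[11:],s[18:]  4  'aaba'
   5  s[18:],s[14:]  3  'aab'
   6  s[14:],s[0:]  4  'aabb'
   7  s[0:],s[24:]  1  'a'
   8  s[24:],s[12:]  3  'aba'
   9  s[12:],s[19:]  3  'aba'
  10  s[19:],s[15:]  2  'ab'
  11  s[15:],s[21:]  4  'abba'
  12  s[21:],s[5:]  3  'abb'
  13  s[5:],s[1:]  5  'abbba'
  14  s[1:],s[25:]  0  ''
  15  s[25:],s[8:]  2  'ba'
  16  s[8:],s[17:]  3  'baa'
  17  s[17:],s[13:]  4  'baab'
  18  s[13:],s[23:]  2  'ba'
  19  s[23:],s[20:]  3  'bab'
  20  s[20:],s[4:]  4  'babb'
  21  s[4:],s[7:]  1  'b'
  22  s[7:],s[16:]  4  'bbaa'
  23  s[16:],s[22:]  3  'bba'
  24  s[22:],s[3:]  4  'bbab'
  25  s[3:],s[6:]  2  'bb'
  26  s[6:],s[2:]  4  'bbba'

n(n+1)/2 = 27·28/2 = 378
Σ LCP = 0 + 1 + 3 + 2 + 4 + 3 + 4 + 1 + 3 + 3 + 2 + 4 + 3 + 5 + 0 + 2 + 3 + 4 + 2 + 3 + 4 + 1 + 4 + 3 + 4 + 2 + 4 = 74
distinct = 378 − 74 = 304

304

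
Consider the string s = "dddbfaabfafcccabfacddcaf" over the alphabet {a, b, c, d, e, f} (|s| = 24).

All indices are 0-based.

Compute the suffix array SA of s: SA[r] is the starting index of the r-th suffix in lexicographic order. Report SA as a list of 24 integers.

rank→(start, suffix):
  0 → (5, 'aabfafcccabfacddcaf')
  1 → (14, 'abfacddcaf')
  2 → (6, 'abfafcccabfacddcaf')
  3 → (17, 'acddcaf')
  4 → (22, 'af')
  5 → (9, 'afcccabfacddcaf')
  6 → (3, 'bfaabfafcccabfacddcaf')
  7 → (15, 'bfacddcaf')
  8 → (7, 'bfafcccabfacddcaf')
  9 → (13, 'cabfacddcaf')
  10 → (21, 'caf')
  11 → (12, 'ccabfacddcaf')
  12 → (11, 'cccabfacddcaf')
  13 → (18, 'cddcaf')
  14 → (2, 'dbfaabfafcccabfacddcaf')
  15 → (20, 'dcaf')
  16 → (1, 'ddbfaabfafcccabfacddcaf')
  17 → (19, 'ddcaf')
  18 → (0, 'dddbfaabfafcccabfacddcaf')
  19 → (23, 'f')
  20 → (4, 'faabfafcccabfacddcaf')
  21 → (16, 'facddcaf')
  22 → (8, 'fafcccabfacddcaf')
  23 → (10, 'fcccabfacddcaf')

[5, 14, 6, 17, 22, 9, 3, 15, 7, 13, 21, 12, 11, 18, 2, 20, 1, 19, 0, 23, 4, 16, 8, 10]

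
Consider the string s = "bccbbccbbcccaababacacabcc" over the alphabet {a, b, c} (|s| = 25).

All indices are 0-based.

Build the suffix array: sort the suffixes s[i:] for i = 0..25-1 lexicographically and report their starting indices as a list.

[12, 13, 15, 21, 19, 17, 14, 16, 3, 7, 22, 0, 4, 8, 24, 11, 20, 18, 2, 6, 23, 10, 1, 5, 9]

rank | idx | suffix
   0 |  12 | aababacacabcc
   1 |  13 | ababacacabcc
   2 |  15 | abacacabcc
   3 |  21 | abcc
   4 |  19 | acabcc
   5 |  17 | acacabcc
   6 |  14 | babacacabcc
   7 |  16 | bacacabcc
   8 |   3 | bbccbbcccaababacacabcc
   9 |   7 | bbcccaababacacabcc
  10 |  22 | bcc
  11 |   0 | bccbbccbbcccaababacacabcc
  12 |   4 | bccbbcccaababacacabcc
  13 |   8 | bcccaababacacabcc
  14 |  24 | c
  15 |  11 | caababacacabcc
  16 |  20 | cabcc
  17 |  18 | cacabcc
  18 |   2 | cbbccbbcccaababacacabcc
  19 |   6 | cbbcccaababacacabcc
  20 |  23 | cc
  21 |  10 | ccaababacacabcc
  22 |   1 | ccbbccbbcccaababacacabcc
  23 |   5 | ccbbcccaababacacabcc
  24 |   9 | cccaababacacabcc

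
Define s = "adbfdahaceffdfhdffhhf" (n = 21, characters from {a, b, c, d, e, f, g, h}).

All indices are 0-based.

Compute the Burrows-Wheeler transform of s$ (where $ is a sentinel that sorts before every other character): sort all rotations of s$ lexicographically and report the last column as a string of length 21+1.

fh$ddafahfchbfeddfafhf

rank  rotation                last
    0  $adbfdahaceffdfhdffhhf  f
    1  aceffdfhdffhhf$adbfdah  h
    2  adbfdahaceffdfhdffhhf$  $
    3  ahaceffdfhdffhhf$adbfd  d
    4  bfdahaceffdfhdffhhf$ad  d
    5  ceffdfhdffhhf$adbfdaha  a
    6  dahaceffdfhdffhhf$adbf  f
    7  dbfdahaceffdfhdffhhf$a  a
    8  dffhhf$adbfdahaceffdfh  h
    9  dfhdffhhf$adbfdahaceff  f
   10  effdfhdffhhf$adbfdahac  c
   11  f$adbfdahaceffdfhdffhh  h
   12  fdahaceffdfhdffhhf$adb  b
   13  fdfhdffhhf$adbfdahacef  f
   14  ffdfhdffhhf$adbfdahace  e
   15  ffhhf$adbfdahaceffdfhd  d
   16  fhdffhhf$adbfdahaceffd  d
   17  fhhf$adbfdahaceffdfhdf  f
   18  haceffdfhdffhhf$adbfda  a
   19  hdffhhf$adbfdahaceffdf  f
   20  hf$adbfdahaceffdfhdffh  h
   21  hhf$adbfdahaceffdfhdff  f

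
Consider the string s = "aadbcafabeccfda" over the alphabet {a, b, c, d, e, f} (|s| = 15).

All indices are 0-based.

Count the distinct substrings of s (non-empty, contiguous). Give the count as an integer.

111

sorted suffixes:
  #0 SA[0]=14  'a'
  #1 SA[1]=0  'aadbcafabeccfda'
  #2 SA[2]=7  'abeccfda'
  #3 SA[3]=1  'adbcafabeccfda'
  #4 SA[4]=5  'afabeccfda'
  #5 SA[5]=3  'bcafabeccfda'
  #6 SA[6]=8  'beccfda'
  #7 SA[7]=4  'cafabeccfda'
  #8 SA[8]=10  'ccfda'
  #9 SA[9]=11  'cfda'
  #10 SA[10]=13  'da'
  #11 SA[11]=2  'dbcafabeccfda'
  #12 SA[12]=9  'eccfda'
  #13 SA[13]=6  'fabeccfda'
  #14 SA[14]=12  'fda'

SA = [14, 0, 7, 1, 5, 3, 8, 4, 10, 11, 13, 2, 9, 6, 12]
i: (SA[i-1],SA[i]) lcp shared
  1: (14,0) 1 'a'
  2: (0,7) 1 'a'
  3: (7,1) 1 'a'
  4: (1,5) 1 'a'
  5: (5,3) 0 ''
  6: (3,8) 1 'b'
  7: (8,4) 0 ''
  8: (4,10) 1 'c'
  9: (10,11) 1 'c'
  10: (11,13) 0 ''
  11: (13,2) 1 'd'
  12: (2,9) 0 ''
  13: (9,6) 0 ''
  14: (6,12) 1 'f'

n(n+1)/2 = 15·16/2 = 120
Σ LCP = 0 + 1 + 1 + 1 + 1 + 0 + 1 + 0 + 1 + 1 + 0 + 1 + 0 + 0 + 1 = 9
distinct = 120 − 9 = 111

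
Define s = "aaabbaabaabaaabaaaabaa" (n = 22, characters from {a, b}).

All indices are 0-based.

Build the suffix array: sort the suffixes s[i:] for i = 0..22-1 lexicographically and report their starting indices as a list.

rank→(start, suffix):
  0 → (21, 'a')
  1 → (20, 'aa')
  2 → (15, 'aaaabaa')
  3 → (16, 'aaabaa')
  4 → (11, 'aaabaaaabaa')
  5 → (0, 'aaabbaabaabaaabaaaabaa')
  6 → (17, 'aabaa')
  7 → (12, 'aabaaaabaa')
  8 → (8, 'aabaaabaaaabaa')
  9 → (5, 'aabaabaaabaaaabaa')
  10 → (1, 'aabbaabaabaaabaaaabaa')
  11 → (18, 'abaa')
  12 → (13, 'abaaaabaa')
  13 → (9, 'abaaabaaaabaa')
  14 → (6, 'abaabaaabaaaabaa')
  15 → (2, 'abbaabaabaaabaaaabaa')
  16 → (19, 'baa')
  17 → (14, 'baaaabaa')
  18 → (10, 'baaabaaaabaa')
  19 → (7, 'baabaaabaaaabaa')
  20 → (4, 'baabaabaaabaaaabaa')
  21 → (3, 'bbaabaabaaabaaaabaa')

[21, 20, 15, 16, 11, 0, 17, 12, 8, 5, 1, 18, 13, 9, 6, 2, 19, 14, 10, 7, 4, 3]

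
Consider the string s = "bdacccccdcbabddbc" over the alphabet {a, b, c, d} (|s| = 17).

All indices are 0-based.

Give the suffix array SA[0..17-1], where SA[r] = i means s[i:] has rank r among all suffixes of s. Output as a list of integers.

[11, 2, 10, 15, 0, 12, 16, 9, 3, 4, 5, 6, 7, 1, 14, 8, 13]

rank | idx | suffix
   0 |  11 | abddbc
   1 |   2 | acccccdcbabddbc
   2 |  10 | babddbc
   3 |  15 | bc
   4 |   0 | bdacccccdcbabddbc
   5 |  12 | bddbc
   6 |  16 | c
   7 |   9 | cbabddbc
   8 |   3 | cccccdcbabddbc
   9 |   4 | ccccdcbabddbc
  10 |   5 | cccdcbabddbc
  11 |   6 | ccdcbabddbc
  12 |   7 | cdcbabddbc
  13 |   1 | dacccccdcbabddbc
  14 |  14 | dbc
  15 |   8 | dcbabddbc
  16 |  13 | ddbc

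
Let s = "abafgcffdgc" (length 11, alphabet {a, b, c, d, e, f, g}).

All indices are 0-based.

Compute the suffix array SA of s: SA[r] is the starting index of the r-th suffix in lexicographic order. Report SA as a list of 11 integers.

rank→(start, suffix):
  0 → (0, 'abafgcffdgc')
  1 → (2, 'afgcffdgc')
  2 → (1, 'bafgcffdgc')
  3 → (10, 'c')
  4 → (5, 'cffdgc')
  5 → (8, 'dgc')
  6 → (7, 'fdgc')
  7 → (6, 'ffdgc')
  8 → (3, 'fgcffdgc')
  9 → (9, 'gc')
  10 → (4, 'gcffdgc')

[0, 2, 1, 10, 5, 8, 7, 6, 3, 9, 4]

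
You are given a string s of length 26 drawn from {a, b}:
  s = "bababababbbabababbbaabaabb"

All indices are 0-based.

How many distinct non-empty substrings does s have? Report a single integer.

rank→(start, suffix):
  0 → (19, 'aabaabb')
  1 → (22, 'aabb')
  2 → (20, 'abaabb')
  3 → (1, 'ababababbbabababbbaabaabb')
  4 → (11, 'abababbbaabaabb')
  5 → (3, 'abababbbabababbbaabaabb')
  6 → (13, 'ababbbaabaabb')
  7 → (5, 'ababbbabababbbaabaabb')
  8 → (23, 'abb')
  9 → (15, 'abbbaabaabb')
  10 → (7, 'abbbabababbbaabaabb')
  11 → (25, 'b')
  12 → (18, 'baabaabb')
  13 → (21, 'baabb')
  14 → (0, 'bababababbbabababbbaabaabb')
  15 → (10, 'babababbbaabaabb')
  16 → (2, 'babababbbabababbbaabaabb')
  17 → (12, 'bababbbaabaabb')
  18 → (4, 'bababbbabababbbaabaabb')
  19 → (14, 'babbbaabaabb')
  20 → (6, 'babbbabababbbaabaabb')
  21 → (24, 'bb')
  22 → (17, 'bbaabaabb')
  23 → (9, 'bbabababbbaabaabb')
  24 → (16, 'bbbaabaabb')
  25 → (8, 'bbbabababbbaabaabb')

SA = [19, 22, 20, 1, 11, 3, 13, 5, 23, 15, 7, 25, 18, 21, 0, 10, 2, 12, 4, 14, 6, 24, 17, 9, 16, 8]
i: (SA[i-1],SA[i]) lcp shared
  1: (19,22) 3 'aab'
  2: (22,20) 1 'a'
  3: (20,1) 3 'aba'
  4: (1,11) 6 'ababab'
  5: (11,3) 9 'abababbba'
  6: (3,13) 4 'abab'
  7: (13,5) 7 'ababbba'
  8: (5,23) 2 'ab'
  9: (23,15) 3 'abb'
  10: (15,7) 5 'abbba'
  11: (7,25) 0 ''
  12: (25,18) 1 'b'
  13: (18,21) 4 'baab'
  14: (21,0) 2 'ba'
  15: (0,10) 7 'bababab'
  16: (10,2) 10 'babababbba'
  17: (2,12) 5 'babab'
  18: (12,4) 8 'bababbba'
  19: (4,14) 3 'bab'
  20: (14,6) 6 'babbba'
  21: (6,24) 1 'b'
  22: (24,17) 2 'bb'
  23: (17,9) 3 'bba'
  24: (9,16) 2 'bb'
  25: (16,8) 4 'bbba'

n(n+1)/2 = 26·27/2 = 351
Σ LCP = 0 + 3 + 1 + 3 + 6 + 9 + 4 + 7 + 2 + 3 + 5 + 0 + 1 + 4 + 2 + 7 + 10 + 5 + 8 + 3 + 6 + 1 + 2 + 3 + 2 + 4 = 101
distinct = 351 − 101 = 250

250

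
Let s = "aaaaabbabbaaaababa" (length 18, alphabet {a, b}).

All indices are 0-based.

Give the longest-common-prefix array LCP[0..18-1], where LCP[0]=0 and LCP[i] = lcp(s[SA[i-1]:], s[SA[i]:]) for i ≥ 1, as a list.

rank→(start, suffix):
  0 → (17, 'a')
  1 → (0, 'aaaaabbabbaaaababa')
  2 → (10, 'aaaababa')
  3 → (1, 'aaaabbabbaaaababa')
  4 → (11, 'aaababa')
  5 → (2, 'aaabbabbaaaababa')
  6 → (12, 'aababa')
  7 → (3, 'aabbabbaaaababa')
  8 → (15, 'aba')
  9 → (13, 'ababa')
  10 → (7, 'abbaaaababa')
  11 → (4, 'abbabbaaaababa')
  12 → (16, 'ba')
  13 → (9, 'baaaababa')
  14 → (14, 'baba')
  15 → (6, 'babbaaaababa')
  16 → (8, 'bbaaaababa')
  17 → (5, 'bbabbaaaababa')

SA = [17, 0, 10, 1, 11, 2, 12, 3, 15, 13, 7, 4, 16, 9, 14, 6, 8, 5]
i: (SA[i-1],SA[i]) lcp shared
  1: (17,0) 1 'a'
  2: (0,10) 4 'aaaa'
  3: (10,1) 5 'aaaab'
  4: (1,11) 3 'aaa'
  5: (11,2) 4 'aaab'
  6: (2,12) 2 'aa'
  7: (12,3) 3 'aab'
  8: (3,15) 1 'a'
  9: (15,13) 3 'aba'
  10: (13,7) 2 'ab'
  11: (7,4) 4 'abba'
  12: (4,16) 0 ''
  13: (16,9) 2 'ba'
  14: (9,14) 2 'ba'
  15: (14,6) 3 'bab'
  16: (6,8) 1 'b'
  17: (8,5) 3 'bba'

[0, 1, 4, 5, 3, 4, 2, 3, 1, 3, 2, 4, 0, 2, 2, 3, 1, 3]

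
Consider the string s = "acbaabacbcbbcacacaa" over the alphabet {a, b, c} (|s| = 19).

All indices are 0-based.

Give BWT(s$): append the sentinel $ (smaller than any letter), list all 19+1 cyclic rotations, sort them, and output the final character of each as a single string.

rank  rotation              last
    0  $acbaabacbcbbcacacaa  a
    1  a$acbaabacbcbbcacaca  a
    2  aa$acbaabacbcbbcacac  c
    3  aabacbcbbcacacaa$acb  b
    4  abacbcbbcacacaa$acba  a
    5  acaa$acbaabacbcbbcac  c
    6  acacaa$acbaabacbcbbc  c
    7  acbaabacbcbbcacacaa$  $
    8  acbcbbcacacaa$acbaab  b
    9  baabacbcbbcacacaa$ac  c
   10  bacbcbbcacacaa$acbaa  a
   11  bbcacacaa$acbaabacbc  c
   12  bcacacaa$acbaabacbcb  b
   13  bcbbcacacaa$acbaabac  c
   14  caa$acbaabacbcbbcaca  a
   15  cacaa$acbaabacbcbbca  a
   16  cacacaa$acbaabacbcbb  b
   17  cbaabacbcbbcacacaa$a  a
   18  cbbcacacaa$acbaabacb  b
   19  cbcbbcacacaa$acbaaba  a

aacbacc$bcacbcaababa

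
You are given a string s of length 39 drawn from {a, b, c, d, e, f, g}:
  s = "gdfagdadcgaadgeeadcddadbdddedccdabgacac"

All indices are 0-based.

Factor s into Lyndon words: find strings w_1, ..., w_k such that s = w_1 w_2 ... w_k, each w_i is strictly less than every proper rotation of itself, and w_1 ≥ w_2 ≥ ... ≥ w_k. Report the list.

emit factor 1: 'g' (i=0, period=1)
emit factor 2: 'df' (i=1, period=2)
emit factor 3: 'agd' (i=3, period=3)
emit factor 4: 'adcg' (i=6, period=4)
emit factor 5: 'aadgeeadcddadbdddedccdabgacac' (i=10, period=29)

["g", "df", "agd", "adcg", "aadgeeadcddadbdddedccdabgacac"]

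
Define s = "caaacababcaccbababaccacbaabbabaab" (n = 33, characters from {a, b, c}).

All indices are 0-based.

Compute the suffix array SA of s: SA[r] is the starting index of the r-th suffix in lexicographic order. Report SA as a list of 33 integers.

[1, 30, 24, 2, 31, 28, 14, 5, 16, 25, 7, 3, 21, 18, 10, 32, 29, 23, 27, 13, 15, 6, 17, 26, 8, 0, 4, 20, 9, 22, 12, 19, 11]

rank→(start, suffix):
  0 → (1, 'aaacababcaccbababaccacbaabbabaab')
  1 → (30, 'aab')
  2 → (24, 'aabbabaab')
  3 → (2, 'aacababcaccbababaccacbaabbabaab')
  4 → (31, 'ab')
  5 → (28, 'abaab')
  6 → (14, 'ababaccacbaabbabaab')
  7 → (5, 'ababcaccbababaccacbaabbabaab')
  8 → (16, 'abaccacbaabbabaab')
  9 → (25, 'abbabaab')
  10 → (7, 'abcaccbababaccacbaabbabaab')
  11 → (3, 'acababcaccbababaccacbaabbabaab')
  12 → (21, 'acbaabbabaab')
  13 → (18, 'accacbaabbabaab')
  14 → (10, 'accbababaccacbaabbabaab')
  15 → (32, 'b')
  16 → (29, 'baab')
  17 → (23, 'baabbabaab')
  18 → (27, 'babaab')
  19 → (13, 'bababaccacbaabbabaab')
  20 → (15, 'babaccacbaabbabaab')
  21 → (6, 'babcaccbababaccacbaabbabaab')
  22 → (17, 'baccacbaabbabaab')
  23 → (26, 'bbabaab')
  24 → (8, 'bcaccbababaccacbaabbabaab')
  25 → (0, 'caaacababcaccbababaccacbaabbabaab')
  26 → (4, 'cababcaccbababaccacbaabbabaab')
  27 → (20, 'cacbaabbabaab')
  28 → (9, 'caccbababaccacbaabbabaab')
  29 → (22, 'cbaabbabaab')
  30 → (12, 'cbababaccacbaabbabaab')
  31 → (19, 'ccacbaabbabaab')
  32 → (11, 'ccbababaccacbaabbabaab')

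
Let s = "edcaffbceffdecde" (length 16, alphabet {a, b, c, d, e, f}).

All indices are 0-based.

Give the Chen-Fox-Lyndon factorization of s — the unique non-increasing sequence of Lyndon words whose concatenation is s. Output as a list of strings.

["e", "d", "c", "affbceffdecde"]

emit factor 1: 'e' (i=0, period=1)
emit factor 2: 'd' (i=1, period=1)
emit factor 3: 'c' (i=2, period=1)
emit factor 4: 'affbceffdecde' (i=3, period=13)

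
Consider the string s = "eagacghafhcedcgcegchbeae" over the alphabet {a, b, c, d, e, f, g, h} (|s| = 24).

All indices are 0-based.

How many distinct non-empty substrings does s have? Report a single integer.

rank→(start, suffix):
  0 → (3, 'acghafhcedcgcegchbeae')
  1 → (22, 'ae')
  2 → (7, 'afhcedcgcegchbeae')
  3 → (1, 'agacghafhcedcgcegchbeae')
  4 → (20, 'beae')
  5 → (10, 'cedcgcegchbeae')
  6 → (15, 'cegchbeae')
  7 → (13, 'cgcegchbeae')
  8 → (4, 'cghafhcedcgcegchbeae')
  9 → (18, 'chbeae')
  10 → (12, 'dcgcegchbeae')
  11 → (23, 'e')
  12 → (21, 'eae')
  13 → (0, 'eagacghafhcedcgcegchbeae')
  14 → (11, 'edcgcegchbeae')
  15 → (16, 'egchbeae')
  16 → (8, 'fhcedcgcegchbeae')
  17 → (2, 'gacghafhcedcgcegchbeae')
  18 → (14, 'gcegchbeae')
  19 → (17, 'gchbeae')
  20 → (5, 'ghafhcedcgcegchbeae')
  21 → (6, 'hafhcedcgcegchbeae')
  22 → (19, 'hbeae')
  23 → (9, 'hcedcgcegchbeae')

SA = [3, 22, 7, 1, 20, 10, 15, 13, 4, 18, 12, 23, 21, 0, 11, 16, 8, 2, 14, 17, 5, 6, 19, 9]
rank  pair      lcp
   1  s[3:],s[22:]  1  'a'
   2  s[22:],s[7:]  1  'a'
   3  s[7:],s[1:]  1  'a'
   4  s[1:],s[20:]  0  ''
   5  s[20:],s[10:]  0  ''
   6  s[10:],s[15:]  2  'ce'
   7  s[15:],s[13:]  1  'c'
   8  s[13:],s[4:]  2  'cg'
   9  s[4:],s[18:]  1  'c'
  10  s[18:],s[12:]  0  ''
  11  s[12:],s[23:]  0  ''
  12  s[23:],s[21:]  1  'e'
  13  s[21:],s[0:]  2  'ea'
  14  s[0:],s[11:]  1  'e'
  15  s[11:],s[16:]  1  'e'
  16  s[16:],s[8:]  0  ''
  17  s[8:],s[2:]  0  ''
  18  s[2:],s[14:]  1  'g'
  19  s[14:],s[17:]  2  'gc'
  20  s[17:],s[5:]  1  'g'
  21  s[5:],s[6:]  0  ''
  22  s[6:],s[19:]  1  'h'
  23  s[19:],s[9:]  1  'h'

n(n+1)/2 = 24·25/2 = 300
Σ LCP = 0 + 1 + 1 + 1 + 0 + 0 + 2 + 1 + 2 + 1 + 0 + 0 + 1 + 2 + 1 + 1 + 0 + 0 + 1 + 2 + 1 + 0 + 1 + 1 = 20
distinct = 300 − 20 = 280

280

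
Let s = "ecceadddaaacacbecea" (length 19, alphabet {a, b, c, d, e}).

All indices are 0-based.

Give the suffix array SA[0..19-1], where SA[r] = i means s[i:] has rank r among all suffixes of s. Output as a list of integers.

[18, 8, 9, 10, 12, 4, 14, 11, 13, 1, 16, 2, 7, 6, 5, 17, 3, 0, 15]

rank | idx | suffix
   0 |  18 | a
   1 |   8 | aaacacbecea
   2 |   9 | aacacbecea
   3 |  10 | acacbecea
   4 |  12 | acbecea
   5 |   4 | adddaaacacbecea
   6 |  14 | becea
   7 |  11 | cacbecea
   8 |  13 | cbecea
   9 |   1 | cceadddaaacacbecea
  10 |  16 | cea
  11 |   2 | ceadddaaacacbecea
  12 |   7 | daaacacbecea
  13 |   6 | ddaaacacbecea
  14 |   5 | dddaaacacbecea
  15 |  17 | ea
  16 |   3 | eadddaaacacbecea
  17 |   0 | ecceadddaaacacbecea
  18 |  15 | ecea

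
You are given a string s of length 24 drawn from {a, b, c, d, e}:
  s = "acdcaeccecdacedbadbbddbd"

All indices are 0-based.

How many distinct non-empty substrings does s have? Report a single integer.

rank→(start, suffix):
  0 → (0, 'acdcaeccecdacedbadbbddbd')
  1 → (11, 'acedbadbbddbd')
  2 → (16, 'adbbddbd')
  3 → (4, 'aeccecdacedbadbbddbd')
  4 → (15, 'badbbddbd')
  5 → (18, 'bbddbd')
  6 → (22, 'bd')
  7 → (19, 'bddbd')
  8 → (3, 'caeccecdacedbadbbddbd')
  9 → (6, 'ccecdacedbadbbddbd')
  10 → (9, 'cdacedbadbbddbd')
  11 → (1, 'cdcaeccecdacedbadbbddbd')
  12 → (7, 'cecdacedbadbbddbd')
  13 → (12, 'cedbadbbddbd')
  14 → (23, 'd')
  15 → (10, 'dacedbadbbddbd')
  16 → (14, 'dbadbbddbd')
  17 → (17, 'dbbddbd')
  18 → (21, 'dbd')
  19 → (2, 'dcaeccecdacedbadbbddbd')
  20 → (20, 'ddbd')
  21 → (5, 'eccecdacedbadbbddbd')
  22 → (8, 'ecdacedbadbbddbd')
  23 → (13, 'edbadbbddbd')

SA = [0, 11, 16, 4, 15, 18, 22, 19, 3, 6, 9, 1, 7, 12, 23, 10, 14, 17, 21, 2, 20, 5, 8, 13]
rank  pair      lcp
   1  s[0:],s[11:]  2  'ac'
   2  s[11:],s[16:]  1  'a'
   3  s[16:],s[4:]  1  'a'
   4  s[4:],s[15:]  0  ''
   5  s[15:],s[18:]  1  'b'
   6  s[18:],s[22:]  1  'b'
   7  s[22:],s[19:]  2  'bd'
   8  s[19:],s[3:]  0  ''
   9  s[3:],s[6:]  1  'c'
  10  s[6:],s[9:]  1  'c'
  11  s[9:],s[1:]  2  'cd'
  12  s[1:],s[7:]  1  'c'
  13  s[7:],s[12:]  2  'ce'
  14  s[12:],s[23:]  0  ''
  15  s[23:],s[10:]  1  'd'
  16  s[10:],s[14:]  1  'd'
  17  s[14:],s[17:]  2  'db'
  18  s[17:],s[21:]  2  'db'
  19  s[21:],s[2:]  1  'd'
  20  s[2:],s[20:]  1  'd'
  21  s[20:],s[5:]  0  ''
  22  s[5:],s[8:]  2  'ec'
  23  s[8:],s[13:]  1  'e'

n(n+1)/2 = 24·25/2 = 300
Σ LCP = 0 + 2 + 1 + 1 + 0 + 1 + 1 + 2 + 0 + 1 + 1 + 2 + 1 + 2 + 0 + 1 + 1 + 2 + 2 + 1 + 1 + 0 + 2 + 1 = 26
distinct = 300 − 26 = 274

274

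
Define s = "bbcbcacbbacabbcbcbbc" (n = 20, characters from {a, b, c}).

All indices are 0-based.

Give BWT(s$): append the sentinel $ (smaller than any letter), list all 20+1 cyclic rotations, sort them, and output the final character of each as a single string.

ccbcbcc$abccbbbababbb

rank  rotation               last
    0  $bbcbcacbbacabbcbcbbc  c
    1  abbcbcbbc$bbcbcacbbac  c
    2  acabbcbcbbc$bbcbcacbb  b
    3  acbbacabbcbcbbc$bbcbc  c
    4  bacabbcbcbbc$bbcbcacb  b
    5  bbacabbcbcbbc$bbcbcac  c
    6  bbc$bbcbcacbbacabbcbc  c
    7  bbcbcacbbacabbcbcbbc$  $
    8  bbcbcbbc$bbcbcacbbaca  a
    9  bc$bbcbcacbbacabbcbcb  b
   10  bcacbbacabbcbcbbc$bbc  c
   11  bcbbc$bbcbcacbbacabbc  c
   12  bcbcacbbacabbcbcbbc$b  b
   13  bcbcbbc$bbcbcacbbacab  b
   14  c$bbcbcacbbacabbcbcbb  b
   15  cabbcbcbbc$bbcbcacbba  a
   16  cacbbacabbcbcbbc$bbcb  b
   17  cbbacabbcbcbbc$bbcbca  a
   18  cbbc$bbcbcacbbacabbcb  b
   19  cbcacbbacabbcbcbbc$bb  b
   20  cbcbbc$bbcbcacbbacabb  b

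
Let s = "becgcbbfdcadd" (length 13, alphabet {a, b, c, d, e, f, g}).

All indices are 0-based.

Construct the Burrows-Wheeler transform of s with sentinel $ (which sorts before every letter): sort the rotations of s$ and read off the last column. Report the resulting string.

dcc$bdgedfabbc

rank  rotation        last
    0  $becgcbbfdcadd  d
    1  add$becgcbbfdc  c
    2  bbfdcadd$becgc  c
    3  becgcbbfdcadd$  $
    4  bfdcadd$becgcb  b
    5  cadd$becgcbbfd  d
    6  cbbfdcadd$becg  g
    7  cgcbbfdcadd$be  e
    8  d$becgcbbfdcad  d
    9  dcadd$becgcbbf  f
   10  dd$becgcbbfdca  a
   11  ecgcbbfdcadd$b  b
   12  fdcadd$becgcbb  b
   13  gcbbfdcadd$bec  c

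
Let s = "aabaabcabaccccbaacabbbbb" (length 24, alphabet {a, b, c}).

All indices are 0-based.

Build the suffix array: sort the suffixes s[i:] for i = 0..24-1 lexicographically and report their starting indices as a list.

[0, 3, 15, 1, 7, 18, 4, 16, 9, 23, 2, 14, 8, 22, 21, 20, 19, 5, 6, 17, 13, 12, 11, 10]

rank→(start, suffix):
  0 → (0, 'aabaabcabaccccbaacabbbbb')
  1 → (3, 'aabcabaccccbaacabbbbb')
  2 → (15, 'aacabbbbb')
  3 → (1, 'abaabcabaccccbaacabbbbb')
  4 → (7, 'abaccccbaacabbbbb')
  5 → (18, 'abbbbb')
  6 → (4, 'abcabaccccbaacabbbbb')
  7 → (16, 'acabbbbb')
  8 → (9, 'accccbaacabbbbb')
  9 → (23, 'b')
  10 → (2, 'baabcabaccccbaacabbbbb')
  11 → (14, 'baacabbbbb')
  12 → (8, 'baccccbaacabbbbb')
  13 → (22, 'bb')
  14 → (21, 'bbb')
  15 → (20, 'bbbb')
  16 → (19, 'bbbbb')
  17 → (5, 'bcabaccccbaacabbbbb')
  18 → (6, 'cabaccccbaacabbbbb')
  19 → (17, 'cabbbbb')
  20 → (13, 'cbaacabbbbb')
  21 → (12, 'ccbaacabbbbb')
  22 → (11, 'cccbaacabbbbb')
  23 → (10, 'ccccbaacabbbbb')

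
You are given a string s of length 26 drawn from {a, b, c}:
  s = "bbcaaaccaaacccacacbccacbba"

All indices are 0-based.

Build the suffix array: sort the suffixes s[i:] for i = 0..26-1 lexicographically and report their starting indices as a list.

sorted suffixes:
  #0 SA[0]=25  'a'
  #1 SA[1]=3  'aaaccaaacccacacbccacbba'
  #2 SA[2]=8  'aaacccacacbccacbba'
  #3 SA[3]=4  'aaccaaacccacacbccacbba'
  #4 SA[4]=9  'aacccacacbccacbba'
  #5 SA[5]=14  'acacbccacbba'
  #6 SA[6]=21  'acbba'
  #7 SA[7]=16  'acbccacbba'
  #8 SA[8]=5  'accaaacccacacbccacbba'
  #9 SA[9]=10  'acccacacbccacbba'
  #10 SA[10]=24  'ba'
  #11 SA[11]=23  'bba'
  #12 SA[12]=0  'bbcaaaccaaacccacacbccacbba'
  #13 SA[13]=1  'bcaaaccaaacccacacbccacbba'
  #14 SA[14]=18  'bccacbba'
  #15 SA[15]=2  'caaaccaaacccacacbccacbba'
  #16 SA[16]=7  'caaacccacacbccacbba'
  #17 SA[17]=13  'cacacbccacbba'
  #18 SA[18]=20  'cacbba'
  #19 SA[19]=15  'cacbccacbba'
  #20 SA[20]=22  'cbba'
  #21 SA[21]=17  'cbccacbba'
  #22 SA[22]=6  'ccaaacccacacbccacbba'
  #23 SA[23]=12  'ccacacbccacbba'
  #24 SA[24]=19  'ccacbba'
  #25 SA[25]=11  'cccacacbccacbba'

[25, 3, 8, 4, 9, 14, 21, 16, 5, 10, 24, 23, 0, 1, 18, 2, 7, 13, 20, 15, 22, 17, 6, 12, 19, 11]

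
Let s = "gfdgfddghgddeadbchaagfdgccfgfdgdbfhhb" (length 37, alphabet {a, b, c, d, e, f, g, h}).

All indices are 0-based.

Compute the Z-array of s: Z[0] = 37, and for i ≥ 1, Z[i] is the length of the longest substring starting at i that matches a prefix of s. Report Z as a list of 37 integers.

[37, 0, 0, 3, 0, 0, 0, 1, 0, 1, 0, 0, 0, 0, 0, 0, 0, 0, 0, 0, 4, 0, 0, 1, 0, 0, 0, 4, 0, 0, 1, 0, 0, 0, 0, 0, 0]

Z[0]=37
i=1: fresh scan; Z[1]=0
i=2: fresh scan; Z[2]=0
i=3: fresh scan; Z[3]=3 scan→box=[3,6)
i=4: min(r-i=2, Z[1]=0)=0; Z[4]=0
i=5: min(r-i=1, Z[2]=0)=0; Z[5]=0
i=6: fresh scan; Z[6]=0
i=7: fresh scan; Z[7]=1 scan→box=[7,8)
i=8: fresh scan; Z[8]=0
i=9: fresh scan; Z[9]=1 scan→box=[9,10)
i=10: fresh scan; Z[10]=0
i=11: fresh scan; Z[11]=0
i=12: fresh scan; Z[12]=0
i=13: fresh scan; Z[13]=0
i=14: fresh scan; Z[14]=0
i=15: fresh scan; Z[15]=0
i=16: fresh scan; Z[16]=0
i=17: fresh scan; Z[17]=0
i=18: fresh scan; Z[18]=0
i=19: fresh scan; Z[19]=0
i=20: fresh scan; Z[20]=4 scan→box=[20,24)
i=21: min(r-i=3, Z[1]=0)=0; Z[21]=0
i=22: min(r-i=2, Z[2]=0)=0; Z[22]=0
i=23: min(r-i=1, Z[3]=3)=1; Z[23]=1
i=24: fresh scan; Z[24]=0
i=25: fresh scan; Z[25]=0
i=26: fresh scan; Z[26]=0
i=27: fresh scan; Z[27]=4 scan→box=[27,31)
i=28: min(r-i=3, Z[1]=0)=0; Z[28]=0
i=29: min(r-i=2, Z[2]=0)=0; Z[29]=0
i=30: min(r-i=1, Z[3]=3)=1; Z[30]=1
i=31: fresh scan; Z[31]=0
i=32: fresh scan; Z[32]=0
i=33: fresh scan; Z[33]=0
i=34: fresh scan; Z[34]=0
i=35: fresh scan; Z[35]=0
i=36: fresh scan; Z[36]=0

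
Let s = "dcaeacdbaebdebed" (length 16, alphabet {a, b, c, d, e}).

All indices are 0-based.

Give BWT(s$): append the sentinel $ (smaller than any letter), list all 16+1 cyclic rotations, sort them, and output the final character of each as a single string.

rank  rotation           last
    0  $dcaeacdbaebdebed  d
    1  acdbaebdebed$dcae  e
    2  aeacdbaebdebed$dc  c
    3  aebdebed$dcaeacdb  b
    4  baebdebed$dcaeacd  d
    5  bdebed$dcaeacdbae  e
    6  bed$dcaeacdbaebde  e
    7  caeacdbaebdebed$d  d
    8  cdbaebdebed$dcaea  a
    9  d$dcaeacdbaebdebe  e
   10  dbaebdebed$dcaeac  c
   11  dcaeacdbaebdebed$  $
   12  debed$dcaeacdbaeb  b
   13  eacdbaebdebed$dca  a
   14  ebdebed$dcaeacdba  a
   15  ebed$dcaeacdbaebd  d
   16  ed$dcaeacdbaebdeb  b

decbdeedaec$baadb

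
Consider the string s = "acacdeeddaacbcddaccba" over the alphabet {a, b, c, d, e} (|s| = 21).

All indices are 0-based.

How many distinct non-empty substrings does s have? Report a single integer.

207

rank | idx | suffix
   0 |  20 | a
   1 |   9 | aacbcddaccba
   2 |   0 | acacdeeddaacbcddaccba
   3 |  10 | acbcddaccba
   4 |  16 | accba
   5 |   2 | acdeeddaacbcddaccba
   6 |  19 | ba
   7 |  12 | bcddaccba
   8 |   1 | cacdeeddaacbcddaccba
   9 |  18 | cba
  10 |  11 | cbcddaccba
  11 |  17 | ccba
  12 |  13 | cddaccba
  13 |   3 | cdeeddaacbcddaccba
  14 |   8 | daacbcddaccba
  15 |  15 | daccba
  16 |   7 | ddaacbcddaccba
  17 |  14 | ddaccba
  18 |   4 | deeddaacbcddaccba
  19 |   6 | eddaacbcddaccba
  20 |   5 | eeddaacbcddaccba

SA = [20, 9, 0, 10, 16, 2, 19, 12, 1, 18, 11, 17, 13, 3, 8, 15, 7, 14, 4, 6, 5]
i: (SA[i-1],SA[i]) lcp shared
  1: (20,9) 1 'a'
  2: (9,0) 1 'a'
  3: (0,10) 2 'ac'
  4: (10,16) 2 'ac'
  5: (16,2) 2 'ac'
  6: (2,19) 0 ''
  7: (19,12) 1 'b'
  8: (12,1) 0 ''
  9: (1,18) 1 'c'
  10: (18,11) 2 'cb'
  11: (11,17) 1 'c'
  12: (17,13) 1 'c'
  13: (13,3) 2 'cd'
  14: (3,8) 0 ''
  15: (8,15) 2 'da'
  16: (15,7) 1 'd'
  17: (7,14) 3 'dda'
  18: (14,4) 1 'd'
  19: (4,6) 0 ''
  20: (6,5) 1 'e'

n(n+1)/2 = 21·22/2 = 231
Σ LCP = 0 + 1 + 1 + 2 + 2 + 2 + 0 + 1 + 0 + 1 + 2 + 1 + 1 + 2 + 0 + 2 + 1 + 3 + 1 + 0 + 1 = 24
distinct = 231 − 24 = 207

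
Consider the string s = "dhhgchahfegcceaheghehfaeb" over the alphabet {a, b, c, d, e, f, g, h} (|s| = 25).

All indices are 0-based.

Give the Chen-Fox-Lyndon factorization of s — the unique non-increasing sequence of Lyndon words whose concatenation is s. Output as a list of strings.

emit factor 1: 'dhhg' (i=0, period=4)
emit factor 2: 'ch' (i=4, period=2)
emit factor 3: 'ahfegcce' (i=6, period=8)
emit factor 4: 'aheghehf' (i=14, period=8)
emit factor 5: 'aeb' (i=22, period=3)

["dhhg", "ch", "ahfegcce", "aheghehf", "aeb"]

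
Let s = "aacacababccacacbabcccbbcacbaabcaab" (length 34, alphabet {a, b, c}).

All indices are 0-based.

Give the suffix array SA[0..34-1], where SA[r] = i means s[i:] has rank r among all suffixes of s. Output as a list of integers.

rank | idx | suffix
   0 |  31 | aab
   1 |  27 | aabcaab
   2 |   0 | aacacababccacacbabcccbbcacbaabcaab
   3 |  32 | ab
   4 |   5 | ababccacacbabcccbbcacbaabcaab
   5 |  28 | abcaab
   6 |   7 | abccacacbabcccbbcacbaabcaab
   7 |  16 | abcccbbcacbaabcaab
   8 |   3 | acababccacacbabcccbbcacbaabcaab
   9 |   1 | acacababccacacbabcccbbcacbaabcaab
  10 |  11 | acacbabcccbbcacbaabcaab
  11 |  24 | acbaabcaab
  12 |  13 | acbabcccbbcacbaabcaab
  13 |  33 | b
  14 |  26 | baabcaab
  15 |   6 | babccacacbabcccbbcacbaabcaab
  16 |  15 | babcccbbcacbaabcaab
  17 |  21 | bbcacbaabcaab
  18 |  29 | bcaab
  19 |  22 | bcacbaabcaab
  20 |   8 | bccacacbabcccbbcacbaabcaab
  21 |  17 | bcccbbcacbaabcaab
  22 |  30 | caab
  23 |   4 | cababccacacbabcccbbcacbaabcaab
  24 |   2 | cacababccacacbabcccbbcacbaabcaab
  25 |  10 | cacacbabcccbbcacbaabcaab
  26 |  23 | cacbaabcaab
  27 |  12 | cacbabcccbbcacbaabcaab
  28 |  25 | cbaabcaab
  29 |  14 | cbabcccbbcacbaabcaab
  30 |  20 | cbbcacbaabcaab
  31 |   9 | ccacacbabcccbbcacbaabcaab
  32 |  19 | ccbbcacbaabcaab
  33 |  18 | cccbbcacbaabcaab

[31, 27, 0, 32, 5, 28, 7, 16, 3, 1, 11, 24, 13, 33, 26, 6, 15, 21, 29, 22, 8, 17, 30, 4, 2, 10, 23, 12, 25, 14, 20, 9, 19, 18]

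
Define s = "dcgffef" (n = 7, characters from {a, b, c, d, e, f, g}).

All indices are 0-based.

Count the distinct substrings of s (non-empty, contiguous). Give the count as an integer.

26

sorted suffixes:
  #0 SA[0]=1  'cgffef'
  #1 SA[1]=0  'dcgffef'
  #2 SA[2]=5  'ef'
  #3 SA[3]=6  'f'
  #4 SA[4]=4  'fef'
  #5 SA[5]=3  'ffef'
  #6 SA[6]=2  'gffef'

SA = [1, 0, 5, 6, 4, 3, 2]
rank  pair      lcp
   1  s[1:],s[0:]  0  ''
   2  s[0:],s[5:]  0  ''
   3  s[5:],s[6:]  0  ''
   4  s[6:],s[4:]  1  'f'
   5  s[4:],s[3:]  1  'f'
   6  s[3:],s[2:]  0  ''

n(n+1)/2 = 7·8/2 = 28
Σ LCP = 0 + 0 + 0 + 0 + 1 + 1 + 0 = 2
distinct = 28 − 2 = 26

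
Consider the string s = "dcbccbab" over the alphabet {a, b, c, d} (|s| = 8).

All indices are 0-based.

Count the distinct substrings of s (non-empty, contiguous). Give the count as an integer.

rank | idx | suffix
   0 |   6 | ab
   1 |   7 | b
   2 |   5 | bab
   3 |   2 | bccbab
   4 |   4 | cbab
   5 |   1 | cbccbab
   6 |   3 | ccbab
   7 |   0 | dcbccbab

SA = [6, 7, 5, 2, 4, 1, 3, 0]
i: (SA[i-1],SA[i]) lcp shared
  1: (6,7) 0 ''
  2: (7,5) 1 'b'
  3: (5,2) 1 'b'
  4: (2,4) 0 ''
  5: (4,1) 2 'cb'
  6: (1,3) 1 'c'
  7: (3,0) 0 ''

n(n+1)/2 = 8·9/2 = 36
Σ LCP = 0 + 0 + 1 + 1 + 0 + 2 + 1 + 0 = 5
distinct = 36 − 5 = 31

31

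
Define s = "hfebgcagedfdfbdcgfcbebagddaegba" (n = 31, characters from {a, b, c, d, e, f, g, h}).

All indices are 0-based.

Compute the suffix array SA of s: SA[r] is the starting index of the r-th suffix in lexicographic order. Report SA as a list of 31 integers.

rank | idx | suffix
   0 |  30 | a
   1 |  26 | aegba
   2 |  22 | agddaegba
   3 |   6 | agedfdfbdcgfcbebagddaegba
   4 |  29 | ba
   5 |  21 | bagddaegba
   6 |  13 | bdcgfcbebagddaegba
   7 |  19 | bebagddaegba
   8 |   3 | bgcagedfdfbdcgfcbebagddaegba
   9 |   5 | cagedfdfbdcgfcbebagddaegba
  10 |  18 | cbebagddaegba
  11 |  15 | cgfcbebagddaegba
  12 |  25 | daegba
  13 |  14 | dcgfcbebagddaegba
  14 |  24 | ddaegba
  15 |  11 | dfbdcgfcbebagddaegba
  16 |   9 | dfdfbdcgfcbebagddaegba
  17 |  20 | ebagddaegba
  18 |   2 | ebgcagedfdfbdcgfcbebagddaegba
  19 |   8 | edfdfbdcgfcbebagddaegba
  20 |  27 | egba
  21 |  12 | fbdcgfcbebagddaegba
  22 |  17 | fcbebagddaegba
  23 |  10 | fdfbdcgfcbebagddaegba
  24 |   1 | febgcagedfdfbdcgfcbebagddaegba
  25 |  28 | gba
  26 |   4 | gcagedfdfbdcgfcbebagddaegba
  27 |  23 | gddaegba
  28 |   7 | gedfdfbdcgfcbebagddaegba
  29 |  16 | gfcbebagddaegba
  30 |   0 | hfebgcagedfdfbdcgfcbebagddaegba

[30, 26, 22, 6, 29, 21, 13, 19, 3, 5, 18, 15, 25, 14, 24, 11, 9, 20, 2, 8, 27, 12, 17, 10, 1, 28, 4, 23, 7, 16, 0]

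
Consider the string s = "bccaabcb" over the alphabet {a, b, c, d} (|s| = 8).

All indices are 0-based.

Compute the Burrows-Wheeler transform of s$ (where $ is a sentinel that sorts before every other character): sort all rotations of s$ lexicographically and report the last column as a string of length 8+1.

bcaca$cbb

rank  rotation   last
    0  $bccaabcb  b
    1  aabcb$bcc  c
    2  abcb$bcca  a
    3  b$bccaabc  c
    4  bcb$bccaa  a
    5  bccaabcb$  $
    6  caabcb$bc  c
    7  cb$bccaab  b
    8  ccaabcb$b  b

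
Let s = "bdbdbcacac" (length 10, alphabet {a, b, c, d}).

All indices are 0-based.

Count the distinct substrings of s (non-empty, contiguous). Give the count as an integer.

43

rank | idx | suffix
   0 |   8 | ac
   1 |   6 | acac
   2 |   4 | bcacac
   3 |   2 | bdbcacac
   4 |   0 | bdbdbcacac
   5 |   9 | c
   6 |   7 | cac
   7 |   5 | cacac
   8 |   3 | dbcacac
   9 |   1 | dbdbcacac

SA = [8, 6, 4, 2, 0, 9, 7, 5, 3, 1]
[i] adj suffixes → lcp
  [1] 8/6 → 2 ('ac')
  [2] 6/4 → 0 ('')
  [3] 4/2 → 1 ('b')
  [4] 2/0 → 3 ('bdb')
  [5] 0/9 → 0 ('')
  [6] 9/7 → 1 ('c')
  [7] 7/5 → 3 ('cac')
  [8] 5/3 → 0 ('')
  [9] 3/1 → 2 ('db')

n(n+1)/2 = 10·11/2 = 55
Σ LCP = 0 + 2 + 0 + 1 + 3 + 0 + 1 + 3 + 0 + 2 = 12
distinct = 55 − 12 = 43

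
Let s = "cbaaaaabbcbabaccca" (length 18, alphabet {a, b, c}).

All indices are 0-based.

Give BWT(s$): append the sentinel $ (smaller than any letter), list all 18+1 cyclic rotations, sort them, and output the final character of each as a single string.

acbaaababccaabc$bca

rank  rotation             last
    0  $cbaaaaabbcbabaccca  a
    1  a$cbaaaaabbcbabaccc  c
    2  aaaaabbcbabaccca$cb  b
    3  aaaabbcbabaccca$cba  a
    4  aaabbcbabaccca$cbaa  a
    5  aabbcbabaccca$cbaaa  a
    6  abaccca$cbaaaaabbcb  b
    7  abbcbabaccca$cbaaaa  a
    8  accca$cbaaaaabbcbab  b
    9  baaaaabbcbabaccca$c  c
   10  babaccca$cbaaaaabbc  c
   11  baccca$cbaaaaabbcba  a
   12  bbcbabaccca$cbaaaaa  a
   13  bcbabaccca$cbaaaaab  b
   14  ca$cbaaaaabbcbabacc  c
   15  cbaaaaabbcbabaccca$  $
   16  cbabaccca$cbaaaaabb  b
   17  cca$cbaaaaabbcbabac  c
   18  ccca$cbaaaaabbcbaba  a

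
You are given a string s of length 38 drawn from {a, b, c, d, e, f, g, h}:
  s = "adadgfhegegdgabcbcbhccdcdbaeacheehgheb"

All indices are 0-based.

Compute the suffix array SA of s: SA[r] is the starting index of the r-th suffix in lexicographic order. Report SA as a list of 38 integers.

rank | idx | suffix
   0 |  13 | abcbcbhccdcdbaeacheehgheb
   1 |  28 | acheehgheb
   2 |   0 | adadgfhegegdgabcbcbhccdcdbaeacheehgheb
   3 |   2 | adgfhegegdgabcbcbhccdcdbaeacheehgheb
   4 |  26 | aeacheehgheb
   5 |  37 | b
   6 |  25 | baeacheehgheb
   7 |  14 | bcbcbhccdcdbaeacheehgheb
   8 |  16 | bcbhccdcdbaeacheehgheb
   9 |  18 | bhccdcdbaeacheehgheb
  10 |  15 | cbcbhccdcdbaeacheehgheb
  11 |  17 | cbhccdcdbaeacheehgheb
  12 |  20 | ccdcdbaeacheehgheb
  13 |  23 | cdbaeacheehgheb
  14 |  21 | cdcdbaeacheehgheb
  15 |  29 | cheehgheb
  16 |   1 | dadgfhegegdgabcbcbhccdcdbaeacheehgheb
  17 |  24 | dbaeacheehgheb
  18 |  22 | dcdbaeacheehgheb
  19 |  11 | dgabcbcbhccdcdbaeacheehgheb
  20 |   3 | dgfhegegdgabcbcbhccdcdbaeacheehgheb
  21 |  27 | eacheehgheb
  22 |  36 | eb
  23 |  31 | eehgheb
  24 |   9 | egdgabcbcbhccdcdbaeacheehgheb
  25 |   7 | egegdgabcbcbhccdcdbaeacheehgheb
  26 |  32 | ehgheb
  27 |   5 | fhegegdgabcbcbhccdcdbaeacheehgheb
  28 |  12 | gabcbcbhccdcdbaeacheehgheb
  29 |  10 | gdgabcbcbhccdcdbaeacheehgheb
  30 |   8 | gegdgabcbcbhccdcdbaeacheehgheb
  31 |   4 | gfhegegdgabcbcbhccdcdbaeacheehgheb
  32 |  34 | gheb
  33 |  19 | hccdcdbaeacheehgheb
  34 |  35 | heb
  35 |  30 | heehgheb
  36 |   6 | hegegdgabcbcbhccdcdbaeacheehgheb
  37 |  33 | hgheb

[13, 28, 0, 2, 26, 37, 25, 14, 16, 18, 15, 17, 20, 23, 21, 29, 1, 24, 22, 11, 3, 27, 36, 31, 9, 7, 32, 5, 12, 10, 8, 4, 34, 19, 35, 30, 6, 33]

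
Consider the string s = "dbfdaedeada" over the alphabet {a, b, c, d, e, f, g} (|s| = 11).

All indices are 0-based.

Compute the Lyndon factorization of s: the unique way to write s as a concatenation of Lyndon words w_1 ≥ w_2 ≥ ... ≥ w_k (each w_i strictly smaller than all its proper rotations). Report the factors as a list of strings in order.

emit factor 1: 'd' (i=0, period=1)
emit factor 2: 'bfd' (i=1, period=3)
emit factor 3: 'aede' (i=4, period=4)
emit factor 4: 'ad' (i=8, period=2)
emit factor 5: 'a' (i=10, period=1)

["d", "bfd", "aede", "ad", "a"]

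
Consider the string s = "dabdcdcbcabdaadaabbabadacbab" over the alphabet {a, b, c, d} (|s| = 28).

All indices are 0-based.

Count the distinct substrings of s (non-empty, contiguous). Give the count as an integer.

364

rank | idx | suffix
   0 |  15 | aabbabadacbab
   1 |  12 | aadaabbabadacbab
   2 |  26 | ab
   3 |  19 | abadacbab
   4 |  16 | abbabadacbab
   5 |   9 | abdaadaabbabadacbab
   6 |   1 | abdcdcbcabdaadaabbabadacbab
   7 |  23 | acbab
   8 |  13 | adaabbabadacbab
   9 |  21 | adacbab
  10 |  27 | b
  11 |  25 | bab
  12 |  18 | babadacbab
  13 |  20 | badacbab
  14 |  17 | bbabadacbab
  15 |   7 | bcabdaadaabbabadacbab
  16 |  10 | bdaadaabbabadacbab
  17 |   2 | bdcdcbcabdaadaabbabadacbab
  18 |   8 | cabdaadaabbabadacbab
  19 |  24 | cbab
  20 |   6 | cbcabdaadaabbabadacbab
  21 |   4 | cdcbcabdaadaabbabadacbab
  22 |  14 | daabbabadacbab
  23 |  11 | daadaabbabadacbab
  24 |   0 | dabdcdcbcabdaadaabbabadacbab
  25 |  22 | dacbab
  26 |   5 | dcbcabdaadaabbabadacbab
  27 |   3 | dcdcbcabdaadaabbabadacbab

SA = [15, 12, 26, 19, 16, 9, 1, 23, 13, 21, 27, 25, 18, 20, 17, 7, 10, 2, 8, 24, 6, 4, 14, 11, 0, 22, 5, 3]
rank  pair      lcp
   1  s[15:],s[12:]  2  'aa'
   2  s[12:],s[26:]  1  'a'
   3  s[26:],s[19:]  2  'ab'
   4  s[19:],s[16:]  2  'ab'
   5  s[16:],s[9:]  2  'ab'
   6  s[9:],s[1:]  3  'abd'
   7  s[1:],s[23:]  1  'a'
   8  s[23:],s[13:]  1  'a'
   9  s[13:],s[21:]  3  'ada'
  10  s[21:],s[27:]  0  ''
  11  s[27:],s[25:]  1  'b'
  12  s[25:],s[18:]  3  'bab'
  13  s[18:],s[20:]  2  'ba'
  14  s[20:],s[17:]  1  'b'
  15  s[17:],s[7:]  1  'b'
  16  s[7:],s[10:]  1  'b'
  17  s[10:],s[2:]  2  'bd'
  18  s[2:],s[8:]  0  ''
  19  s[8:],s[24:]  1  'c'
  20  s[24:],s[6:]  2  'cb'
  21  s[6:],s[4:]  1  'c'
  22  s[4:],s[14:]  0  ''
  23  s[14:],s[11:]  3  'daa'
  24  s[11:],s[0:]  2  'da'
  25  s[0:],s[22:]  2  'da'
  26  s[22:],s[5:]  1  'd'
  27  s[5:],s[3:]  2  'dc'

n(n+1)/2 = 28·29/2 = 406
Σ LCP = 0 + 2 + 1 + 2 + 2 + 2 + 3 + 1 + 1 + 3 + 0 + 1 + 3 + 2 + 1 + 1 + 1 + 2 + 0 + 1 + 2 + 1 + 0 + 3 + 2 + 2 + 1 + 2 = 42
distinct = 406 − 42 = 364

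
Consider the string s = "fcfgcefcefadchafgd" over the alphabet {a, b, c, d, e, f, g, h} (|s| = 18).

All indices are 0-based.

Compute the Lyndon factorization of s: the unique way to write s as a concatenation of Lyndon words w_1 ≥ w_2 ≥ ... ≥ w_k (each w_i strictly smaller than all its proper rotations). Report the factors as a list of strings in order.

["f", "cfg", "cef", "cef", "adchafgd"]

emit factor 1: 'f' (i=0, period=1)
emit factor 2: 'cfg' (i=1, period=3)
emit factor 3: 'cef' (i=4, period=3)
emit factor 4: 'cef' (i=7, period=3)
emit factor 5: 'adchafgd' (i=10, period=8)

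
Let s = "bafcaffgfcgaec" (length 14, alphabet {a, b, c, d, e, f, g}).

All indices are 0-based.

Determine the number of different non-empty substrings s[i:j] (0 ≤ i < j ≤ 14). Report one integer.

95

sorted suffixes:
  #0 SA[0]=11  'aec'
  #1 SA[1]=1  'afcaffgfcgaec'
  #2 SA[2]=4  'affgfcgaec'
  #3 SA[3]=0  'bafcaffgfcgaec'
  #4 SA[4]=13  'c'
  #5 SA[5]=3  'caffgfcgaec'
  #6 SA[6]=9  'cgaec'
  #7 SA[7]=12  'ec'
  #8 SA[8]=2  'fcaffgfcgaec'
  #9 SA[9]=8  'fcgaec'
  #10 SA[10]=5  'ffgfcgaec'
  #11 SA[11]=6  'fgfcgaec'
  #12 SA[12]=10  'gaec'
  #13 SA[13]=7  'gfcgaec'

SA = [11, 1, 4, 0, 13, 3, 9, 12, 2, 8, 5, 6, 10, 7]
[i] adj suffixes → lcp
  [1] 11/1 → 1 ('a')
  [2] 1/4 → 2 ('af')
  [3] 4/0 → 0 ('')
  [4] 0/13 → 0 ('')
  [5] 13/3 → 1 ('c')
  [6] 3/9 → 1 ('c')
  [7] 9/12 → 0 ('')
  [8] 12/2 → 0 ('')
  [9] 2/8 → 2 ('fc')
  [10] 8/5 → 1 ('f')
  [11] 5/6 → 1 ('f')
  [12] 6/10 → 0 ('')
  [13] 10/7 → 1 ('g')

n(n+1)/2 = 14·15/2 = 105
Σ LCP = 0 + 1 + 2 + 0 + 0 + 1 + 1 + 0 + 0 + 2 + 1 + 1 + 0 + 1 = 10
distinct = 105 − 10 = 95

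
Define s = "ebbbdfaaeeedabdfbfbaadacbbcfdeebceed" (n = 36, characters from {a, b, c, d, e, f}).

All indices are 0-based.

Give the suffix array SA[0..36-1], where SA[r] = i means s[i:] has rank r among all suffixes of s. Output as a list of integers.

sorted suffixes:
  #0 SA[0]=19  'aadacbbcfdeebceed'
  #1 SA[1]=6  'aaeeedabdfbfbaadacbbcfdeebceed'
  #2 SA[2]=12  'abdfbfbaadacbbcfdeebceed'
  #3 SA[3]=22  'acbbcfdeebceed'
  #4 SA[4]=20  'adacbbcfdeebceed'
  #5 SA[5]=7  'aeeedabdfbfbaadacbbcfdeebceed'
  #6 SA[6]=18  'baadacbbcfdeebceed'
  #7 SA[7]=1  'bbbdfaaeeedabdfbfbaadacbbcfdeebceed'
  #8 SA[8]=24  'bbcfdeebceed'
  #9 SA[9]=2  'bbdfaaeeedabdfbfbaadacbbcfdeebceed'
  #10 SA[10]=31  'bceed'
  #11 SA[11]=25  'bcfdeebceed'
  #12 SA[12]=3  'bdfaaeeedabdfbfbaadacbbcfdeebceed'
  #13 SA[13]=13  'bdfbfbaadacbbcfdeebceed'
  #14 SA[14]=16  'bfbaadacbbcfdeebceed'
  #15 SA[15]=23  'cbbcfdeebceed'
  #16 SA[16]=32  'ceed'
  #17 SA[17]=26  'cfdeebceed'
  #18 SA[18]=35  'd'
  #19 SA[19]=11  'dabdfbfbaadacbbcfdeebceed'
  #20 SA[20]=21  'dacbbcfdeebceed'
  #21 SA[21]=28  'deebceed'
  #22 SA[22]=4  'dfaaeeedabdfbfbaadacbbcfdeebceed'
  #23 SA[23]=14  'dfbfbaadacbbcfdeebceed'
  #24 SA[24]=0  'ebbbdfaaeeedabdfbfbaadacbbcfdeebceed'
  #25 SA[25]=30  'ebceed'
  #26 SA[26]=34  'ed'
  #27 SA[27]=10  'edabdfbfbaadacbbcfdeebceed'
  #28 SA[28]=29  'eebceed'
  #29 SA[29]=33  'eed'
  #30 SA[30]=9  'eedabdfbfbaadacbbcfdeebceed'
  #31 SA[31]=8  'eeedabdfbfbaadacbbcfdeebceed'
  #32 SA[32]=5  'faaeeedabdfbfbaadacbbcfdeebceed'
  #33 SA[33]=17  'fbaadacbbcfdeebceed'
  #34 SA[34]=15  'fbfbaadacbbcfdeebceed'
  #35 SA[35]=27  'fdeebceed'

[19, 6, 12, 22, 20, 7, 18, 1, 24, 2, 31, 25, 3, 13, 16, 23, 32, 26, 35, 11, 21, 28, 4, 14, 0, 30, 34, 10, 29, 33, 9, 8, 5, 17, 15, 27]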